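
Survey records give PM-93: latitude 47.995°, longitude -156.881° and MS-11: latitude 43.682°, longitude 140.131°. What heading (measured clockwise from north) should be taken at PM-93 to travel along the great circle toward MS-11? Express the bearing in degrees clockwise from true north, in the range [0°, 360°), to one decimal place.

Δλ = -62.9880°
y = sin Δλ · cos φ₂ = -0.644293
x = cos φ₁ sin φ₂ − sin φ₁ cos φ₂ cos Δλ = 0.218114
θ = atan2(y, x) = -71.2974° → 288.7026° (mod 360°)

288.7°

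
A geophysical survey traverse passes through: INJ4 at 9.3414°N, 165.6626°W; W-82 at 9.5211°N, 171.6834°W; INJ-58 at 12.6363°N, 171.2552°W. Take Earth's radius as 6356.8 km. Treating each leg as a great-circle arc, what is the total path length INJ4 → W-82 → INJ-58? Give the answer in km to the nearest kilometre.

INJ4→W-82: c = 0.103708 rad, d = 659.25 km
W-82→INJ-58: c = 0.054863 rad, d = 348.75 km
Total = 659.25 + 348.75 = 1008.01 km

1008 km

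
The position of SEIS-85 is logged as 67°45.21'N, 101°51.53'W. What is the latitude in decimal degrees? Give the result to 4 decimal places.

67.7535°N

67° + 45.21′/60 = 67 + 0.75350 = 67.7535°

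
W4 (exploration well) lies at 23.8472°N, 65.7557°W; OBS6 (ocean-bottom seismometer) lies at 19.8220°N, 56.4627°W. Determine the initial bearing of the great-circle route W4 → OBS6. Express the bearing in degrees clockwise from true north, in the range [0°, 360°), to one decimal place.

Δλ = 9.2930°
y = sin Δλ · cos φ₂ = 0.151915
x = cos φ₁ sin φ₂ − sin φ₁ cos φ₂ cos Δλ = -0.065203
θ = atan2(y, x) = 113.2294° → 113.2294° (mod 360°)

113.2°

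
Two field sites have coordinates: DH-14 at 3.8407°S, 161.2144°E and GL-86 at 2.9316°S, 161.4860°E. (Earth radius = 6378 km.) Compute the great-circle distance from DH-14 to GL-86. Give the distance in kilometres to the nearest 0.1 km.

105.6 km

Δφ = 0.9091°,  Δλ = 0.2716°
a = sin²(Δφ/2) + cos φ₁ cos φ₂ sin²(Δλ/2) = 0.000069
c = 2·arcsin(√a) = 0.016557 rad = 0.9487°
d = R·c = 6378 × 0.016557 = 105.6 km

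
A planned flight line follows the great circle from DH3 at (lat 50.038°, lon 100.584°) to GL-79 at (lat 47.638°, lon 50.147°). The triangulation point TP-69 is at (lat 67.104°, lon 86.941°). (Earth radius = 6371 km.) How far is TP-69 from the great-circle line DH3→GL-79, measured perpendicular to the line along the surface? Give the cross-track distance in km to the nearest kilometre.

1715 km

δ₁₃ = central angle DH3→TP-69 = 0.321012 rad  (haversine)
θ₁₃ = bearing DH3→TP-69 = 343.092°,  θ₁₂ = bearing DH3→GL-79 = 285.661°
dₓₜ = R·arcsin(sin δ₁₃ · sin(θ₁₃ − θ₁₂)) = 6371·arcsin(0.31553·sin(57.430°)) = 1714.714 km
|dₓₜ| = 1714.714 km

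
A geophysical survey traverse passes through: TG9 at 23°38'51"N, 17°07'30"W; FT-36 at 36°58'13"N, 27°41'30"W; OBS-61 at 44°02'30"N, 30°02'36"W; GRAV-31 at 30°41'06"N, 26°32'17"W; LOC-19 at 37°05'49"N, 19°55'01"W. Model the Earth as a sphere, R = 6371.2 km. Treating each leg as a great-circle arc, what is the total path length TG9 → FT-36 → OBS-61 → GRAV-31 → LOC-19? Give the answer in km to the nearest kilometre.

5059 km

TG9: φ = +23.64750°, λ = -17.12500°
FT-36: φ = +36.97028°, λ = -27.69167°
OBS-61: φ = +44.04167°, λ = -30.04333°
GRAV-31: φ = +30.68500°, λ = -26.53806°
LOC-19: φ = +37.09694°, λ = -19.91694°
TG9→FT-36: c = 0.281368 rad, d = 1792.65 km
FT-36→OBS-61: c = 0.127288 rad, d = 810.98 km
OBS-61→GRAV-31: c = 0.238072 rad, d = 1516.81 km
GRAV-31→LOC-19: c = 0.147309 rad, d = 938.53 km
Total = 1792.65 + 810.98 + 1516.81 + 938.53 = 5058.96 km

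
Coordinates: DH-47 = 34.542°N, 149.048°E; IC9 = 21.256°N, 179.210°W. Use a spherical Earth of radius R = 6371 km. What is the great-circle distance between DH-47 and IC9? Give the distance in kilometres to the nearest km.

3432 km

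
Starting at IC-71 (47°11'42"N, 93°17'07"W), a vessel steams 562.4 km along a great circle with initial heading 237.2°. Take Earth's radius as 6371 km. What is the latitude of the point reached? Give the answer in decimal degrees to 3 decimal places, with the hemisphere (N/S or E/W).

44.296°N

IC-71: φ = +47.19500°, λ = -93.28528°
δ = d/R = 562.4/6371 = 0.088275 rad
φ₂ = arcsin(sin φ₁ cos δ + cos φ₁ sin δ cos θ)
   = arcsin(0.73367·0.99611 + 0.67951·0.08816·-0.54171) = 44.29578°
λ₂ = λ₁ + atan2(sin θ sin δ cos φ₁, cos δ − sin φ₁ sin φ₂) = -99.22806°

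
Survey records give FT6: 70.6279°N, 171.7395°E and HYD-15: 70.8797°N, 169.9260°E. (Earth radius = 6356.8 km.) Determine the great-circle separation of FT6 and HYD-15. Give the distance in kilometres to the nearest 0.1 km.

72.0 km

Δφ = 0.2518°,  Δλ = -1.8135°
a = sin²(Δφ/2) + cos φ₁ cos φ₂ sin²(Δλ/2) = 0.000032
c = 2·arcsin(√a) = 0.011320 rad = 0.6486°
d = R·c = 6356.8 × 0.011320 = 72.0 km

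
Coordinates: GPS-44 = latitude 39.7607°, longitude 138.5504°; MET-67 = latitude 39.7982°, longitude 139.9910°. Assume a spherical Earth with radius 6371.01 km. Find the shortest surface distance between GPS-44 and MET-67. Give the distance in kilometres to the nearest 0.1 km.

Δφ = 0.0375°,  Δλ = 1.4406°
a = sin²(Δφ/2) + cos φ₁ cos φ₂ sin²(Δλ/2) = 0.000093
c = 2·arcsin(√a) = 0.019334 rad = 1.1077°
d = R·c = 6371.01 × 0.019334 = 123.2 km

123.2 km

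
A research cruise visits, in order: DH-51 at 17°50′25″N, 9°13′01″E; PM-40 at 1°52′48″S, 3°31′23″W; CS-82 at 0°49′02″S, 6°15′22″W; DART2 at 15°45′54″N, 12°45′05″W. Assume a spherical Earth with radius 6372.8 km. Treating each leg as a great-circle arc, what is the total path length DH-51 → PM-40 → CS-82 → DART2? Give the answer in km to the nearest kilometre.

DH-51: φ = +17.84028°, λ = +9.21694°
PM-40: φ = -1.88000°, λ = -3.52306°
CS-82: φ = -0.81722°, λ = -6.25611°
DART2: φ = +15.76500°, λ = -12.75139°
DH-51→PM-40: c = 0.407969 rad, d = 2599.91 km
PM-40→CS-82: c = 0.051167 rad, d = 326.08 km
CS-82→DART2: c = 0.310325 rad, d = 1977.64 km
Total = 2599.91 + 326.08 + 1977.64 = 4903.62 km

4904 km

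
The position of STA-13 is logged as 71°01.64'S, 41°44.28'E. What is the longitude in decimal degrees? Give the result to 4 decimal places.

41° + 44.28′/60 = 41 + 0.73800 = 41.7380°

41.7380°E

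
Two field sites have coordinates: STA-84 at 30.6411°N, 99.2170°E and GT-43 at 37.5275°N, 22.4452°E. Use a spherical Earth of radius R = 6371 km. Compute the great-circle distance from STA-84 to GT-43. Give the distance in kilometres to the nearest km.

6915 km

Δφ = 6.8864°,  Δλ = -76.7718°
a = sin²(Δφ/2) + cos φ₁ cos φ₂ sin²(Δλ/2) = 0.266704
c = 2·arcsin(√a) = 1.085362 rad = 62.1867°
d = R·c = 6371 × 1.085362 = 6914.8 km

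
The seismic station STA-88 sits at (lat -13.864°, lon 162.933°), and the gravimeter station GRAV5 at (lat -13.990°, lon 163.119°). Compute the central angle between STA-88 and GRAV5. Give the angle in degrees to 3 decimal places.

0.220°

Δφ = -0.1260°,  Δλ = 0.1860°
a = sin²(Δφ/2) + cos φ₁ cos φ₂ sin²(Δλ/2) = 0.000004
c = 2·arcsin(√a) = 0.003842 rad = 0.2202°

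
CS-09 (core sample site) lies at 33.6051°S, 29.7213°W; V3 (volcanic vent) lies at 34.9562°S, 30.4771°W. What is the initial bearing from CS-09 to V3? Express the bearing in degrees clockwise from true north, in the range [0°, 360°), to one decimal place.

204.6°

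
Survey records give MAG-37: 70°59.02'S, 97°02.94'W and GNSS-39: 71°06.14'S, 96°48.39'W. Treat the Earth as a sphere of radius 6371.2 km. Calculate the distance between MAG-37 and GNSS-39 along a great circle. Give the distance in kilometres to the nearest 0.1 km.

MAG-37: φ = -70.98367°, λ = -97.04900°
GNSS-39: φ = -71.10233°, λ = -96.80650°
Δφ = -0.1187°,  Δλ = 0.2425°
a = sin²(Δφ/2) + cos φ₁ cos φ₂ sin²(Δλ/2) = 0.000002
c = 2·arcsin(√a) = 0.002486 rad = 0.1424°
d = R·c = 6371.2 × 0.002486 = 15.8 km

15.8 km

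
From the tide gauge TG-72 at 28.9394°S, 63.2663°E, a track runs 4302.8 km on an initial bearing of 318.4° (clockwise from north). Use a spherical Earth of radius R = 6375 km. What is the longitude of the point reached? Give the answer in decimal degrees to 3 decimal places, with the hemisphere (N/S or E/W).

38.743°E

δ = d/R = 4302.8/6375 = 0.674949 rad
φ₂ = arcsin(sin φ₁ cos δ + cos φ₁ sin δ cos θ)
   = arcsin(-0.48388·0.78074 + 0.87513·0.62486·0.74780) = 1.78409°
λ₂ = λ₁ + atan2(sin θ sin δ cos φ₁, cos δ − sin φ₁ sin φ₂) = 38.74317°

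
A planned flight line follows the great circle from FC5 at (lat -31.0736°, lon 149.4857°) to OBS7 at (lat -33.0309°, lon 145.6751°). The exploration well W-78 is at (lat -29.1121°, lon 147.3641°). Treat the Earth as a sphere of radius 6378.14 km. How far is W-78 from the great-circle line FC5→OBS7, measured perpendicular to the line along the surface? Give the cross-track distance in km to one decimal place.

293.1 km

δ₁₃ = central angle FC5→W-78 = 0.046885 rad  (haversine)
θ₁₃ = bearing FC5→W-78 = 316.362°,  θ₁₂ = bearing FC5→OBS7 = 237.782°
dₓₜ = R·arcsin(sin δ₁₃ · sin(θ₁₃ − θ₁₂)) = 6378.14·arcsin(0.04687·sin(78.580°)) = 293.115 km
|dₓₜ| = 293.115 km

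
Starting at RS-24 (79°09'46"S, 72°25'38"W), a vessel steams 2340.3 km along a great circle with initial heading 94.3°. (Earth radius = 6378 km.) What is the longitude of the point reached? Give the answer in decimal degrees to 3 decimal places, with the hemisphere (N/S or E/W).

RS-24: φ = -79.16278°, λ = -72.42722°
δ = d/R = 2340.3/6378 = 0.366933 rad
φ₂ = arcsin(sin φ₁ cos δ + cos φ₁ sin δ cos θ)
   = arcsin(-0.98217·0.93343 + 0.18802·0.35875·-0.07498) = -67.19688°
λ₂ = λ₁ + atan2(sin θ sin δ cos φ₁, cos δ − sin φ₁ sin φ₂) = -5.05034°

5.050°W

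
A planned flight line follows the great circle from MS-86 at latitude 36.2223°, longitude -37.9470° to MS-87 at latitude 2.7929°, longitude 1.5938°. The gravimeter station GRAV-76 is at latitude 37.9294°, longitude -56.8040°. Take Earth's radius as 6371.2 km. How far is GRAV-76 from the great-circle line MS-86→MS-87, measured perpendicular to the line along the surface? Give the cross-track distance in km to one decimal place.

597.6 km

δ₁₃ = central angle MS-86→GRAV-76 = 0.263810 rad  (haversine)
θ₁₃ = bearing MS-86→GRAV-76 = 282.133°,  θ₁₂ = bearing MS-86→MS-87 = 123.184°
dₓₜ = R·arcsin(sin δ₁₃ · sin(θ₁₃ − θ₁₂)) = 6371.2·arcsin(0.26076·sin(158.949°)) = 597.640 km
|dₓₜ| = 597.640 km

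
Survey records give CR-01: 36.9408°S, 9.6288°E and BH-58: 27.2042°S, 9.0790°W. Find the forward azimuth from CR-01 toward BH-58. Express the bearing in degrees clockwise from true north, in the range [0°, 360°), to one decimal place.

296.3°

Δλ = -18.7078°
y = sin Δλ · cos φ₂ = -0.285262
x = cos φ₁ sin φ₂ − sin φ₁ cos φ₂ cos Δλ = 0.140879
θ = atan2(y, x) = -63.7172° → 296.2828° (mod 360°)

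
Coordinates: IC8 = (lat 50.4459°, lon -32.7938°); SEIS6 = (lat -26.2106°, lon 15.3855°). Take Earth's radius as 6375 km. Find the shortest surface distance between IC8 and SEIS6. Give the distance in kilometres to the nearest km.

Δφ = -76.6565°,  Δλ = 48.1793°
a = sin²(Δφ/2) + cos φ₁ cos φ₂ sin²(Δλ/2) = 0.479788
c = 2·arcsin(√a) = 1.530362 rad = 87.6833°
d = R·c = 6375 × 1.530362 = 9756.1 km

9756 km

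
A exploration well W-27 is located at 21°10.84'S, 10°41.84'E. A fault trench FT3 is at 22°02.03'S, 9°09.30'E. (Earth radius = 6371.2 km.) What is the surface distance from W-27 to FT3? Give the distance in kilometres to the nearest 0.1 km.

W-27: φ = -21.18067°, λ = +10.69733°
FT3: φ = -22.03383°, λ = +9.15500°
Δφ = -0.8532°,  Δλ = -1.5423°
a = sin²(Δφ/2) + cos φ₁ cos φ₂ sin²(Δλ/2) = 0.000212
c = 2·arcsin(√a) = 0.029122 rad = 1.6685°
d = R·c = 6371.2 × 0.029122 = 185.5 km

185.5 km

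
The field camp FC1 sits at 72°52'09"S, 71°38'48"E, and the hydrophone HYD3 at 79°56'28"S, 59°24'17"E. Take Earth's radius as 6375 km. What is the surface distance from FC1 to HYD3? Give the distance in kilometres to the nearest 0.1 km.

FC1: φ = -72.86917°, λ = +71.64667°
HYD3: φ = -79.94111°, λ = +59.40472°
Δφ = -7.0719°,  Δλ = -12.2419°
a = sin²(Δφ/2) + cos φ₁ cos φ₂ sin²(Δλ/2) = 0.004389
c = 2·arcsin(√a) = 0.132593 rad = 7.5970°
d = R·c = 6375 × 0.132593 = 845.3 km

845.3 km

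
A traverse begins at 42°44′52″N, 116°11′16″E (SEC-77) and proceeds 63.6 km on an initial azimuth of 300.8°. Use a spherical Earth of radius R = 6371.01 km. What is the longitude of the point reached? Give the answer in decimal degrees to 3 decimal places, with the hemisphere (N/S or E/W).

SEC-77: φ = +42.74778°, λ = +116.18778°
δ = d/R = 63.6/6371.01 = 0.009983 rad
φ₂ = arcsin(sin φ₁ cos δ + cos φ₁ sin δ cos θ)
   = arcsin(0.67877·0.99995 + 0.73435·0.00998·0.51204) = 43.03869°
λ₂ = λ₁ + atan2(sin θ sin δ cos φ₁, cos δ − sin φ₁ sin φ₂) = 115.51559°

115.516°E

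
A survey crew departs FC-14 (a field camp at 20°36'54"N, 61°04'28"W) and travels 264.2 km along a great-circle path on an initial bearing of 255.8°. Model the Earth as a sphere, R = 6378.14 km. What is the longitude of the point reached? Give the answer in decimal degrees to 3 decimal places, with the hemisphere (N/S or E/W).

FC-14: φ = +20.61500°, λ = -61.07444°
δ = d/R = 264.2/6378.14 = 0.041423 rad
φ₂ = arcsin(sin φ₁ cos δ + cos φ₁ sin δ cos θ)
   = arcsin(0.35209·0.99914 + 0.93597·0.04141·-0.24531) = 20.01565°
λ₂ = λ₁ + atan2(sin θ sin δ cos φ₁, cos δ − sin φ₁ sin φ₂) = -63.52323°

63.523°W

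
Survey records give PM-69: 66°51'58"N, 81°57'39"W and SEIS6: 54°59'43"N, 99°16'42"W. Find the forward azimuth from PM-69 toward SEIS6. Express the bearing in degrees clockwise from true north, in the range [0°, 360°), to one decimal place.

PM-69: φ = +66.86611°, λ = -81.96083°
SEIS6: φ = +54.99528°, λ = -99.27833°
Δλ = -17.3175°
y = sin Δλ · cos φ₂ = -0.170755
x = cos φ₁ sin φ₂ − sin φ₁ cos φ₂ cos Δλ = -0.181794
θ = atan2(y, x) = -136.7935° → 223.2065° (mod 360°)

223.2°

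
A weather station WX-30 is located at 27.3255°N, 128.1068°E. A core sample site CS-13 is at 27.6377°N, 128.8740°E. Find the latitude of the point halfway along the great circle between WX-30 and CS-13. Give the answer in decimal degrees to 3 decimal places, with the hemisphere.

27.482°N

Bx = cos φ₂ cos Δλ = 0.885819,  By = cos φ₂ sin Δλ = 0.011862
φₘ = atan2(sin φ₁ + sin φ₂, √((cos φ₁ + Bx)² + By²)) = 27.48213°
λₘ = λ₁ + atan2(By, cos φ₁ + Bx) = 128.48986°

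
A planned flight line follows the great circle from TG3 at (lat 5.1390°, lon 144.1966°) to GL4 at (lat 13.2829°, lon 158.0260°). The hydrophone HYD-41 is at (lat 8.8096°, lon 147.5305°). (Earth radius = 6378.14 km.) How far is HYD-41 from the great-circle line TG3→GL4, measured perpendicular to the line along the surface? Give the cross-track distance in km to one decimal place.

δ₁₃ = central angle TG3→HYD-41 = 0.086249 rad  (haversine)
θ₁₃ = bearing TG3→HYD-41 = 41.847°,  θ₁₂ = bearing TG3→GL4 = 58.210°
dₓₜ = R·arcsin(sin δ₁₃ · sin(θ₁₃ − θ₁₂)) = 6378.14·arcsin(0.08614·sin(-16.363°)) = -154.801 km
|dₓₜ| = 154.801 km

154.8 km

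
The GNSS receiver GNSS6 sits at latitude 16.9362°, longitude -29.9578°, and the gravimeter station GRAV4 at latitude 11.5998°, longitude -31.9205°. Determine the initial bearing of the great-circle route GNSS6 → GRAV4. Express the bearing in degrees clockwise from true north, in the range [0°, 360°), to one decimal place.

199.9°

Δλ = -1.9627°
y = sin Δλ · cos φ₂ = -0.033549
x = cos φ₁ sin φ₂ − sin φ₁ cos φ₂ cos Δλ = -0.092836
θ = atan2(y, x) = -160.1309° → 199.8691° (mod 360°)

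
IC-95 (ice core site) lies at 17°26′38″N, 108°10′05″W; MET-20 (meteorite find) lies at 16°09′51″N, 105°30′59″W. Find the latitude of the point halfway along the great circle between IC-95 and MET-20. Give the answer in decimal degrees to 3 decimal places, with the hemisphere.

IC-95: φ = +17.44389°, λ = -108.16806°
MET-20: φ = +16.16417°, λ = -105.51639°
Bx = cos φ₂ cos Δλ = 0.959440,  By = cos φ₂ sin Δλ = 0.044435
φₘ = atan2(sin φ₁ + sin φ₂, √((cos φ₁ + Bx)² + By²)) = 16.80827°
λₘ = λ₁ + atan2(By, cos φ₁ + Bx) = -106.83775°

16.808°N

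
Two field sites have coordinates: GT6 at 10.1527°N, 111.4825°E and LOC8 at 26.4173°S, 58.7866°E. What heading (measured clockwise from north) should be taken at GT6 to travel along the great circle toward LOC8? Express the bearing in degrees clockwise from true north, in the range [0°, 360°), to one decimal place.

Δλ = -52.6959°
y = sin Δλ · cos φ₂ = -0.712369
x = cos φ₁ sin φ₂ − sin φ₁ cos φ₂ cos Δλ = -0.533613
θ = atan2(y, x) = -126.8357° → 233.1643° (mod 360°)

233.2°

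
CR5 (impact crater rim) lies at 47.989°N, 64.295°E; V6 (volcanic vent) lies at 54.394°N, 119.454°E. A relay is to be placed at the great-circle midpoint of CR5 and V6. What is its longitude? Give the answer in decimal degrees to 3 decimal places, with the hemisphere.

89.793°E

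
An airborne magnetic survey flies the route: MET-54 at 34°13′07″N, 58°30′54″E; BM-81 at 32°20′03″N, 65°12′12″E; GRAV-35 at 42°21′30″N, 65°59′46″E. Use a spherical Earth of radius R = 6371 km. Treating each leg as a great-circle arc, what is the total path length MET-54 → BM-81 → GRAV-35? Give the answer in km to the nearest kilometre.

MET-54: φ = +34.21861°, λ = +58.51500°
BM-81: φ = +32.33417°, λ = +65.20333°
GRAV-35: φ = +42.35833°, λ = +65.99611°
MET-54→BM-81: c = 0.102961 rad, d = 655.96 km
BM-81→GRAV-35: c = 0.175298 rad, d = 1116.82 km
Total = 655.96 + 1116.82 = 1772.78 km

1773 km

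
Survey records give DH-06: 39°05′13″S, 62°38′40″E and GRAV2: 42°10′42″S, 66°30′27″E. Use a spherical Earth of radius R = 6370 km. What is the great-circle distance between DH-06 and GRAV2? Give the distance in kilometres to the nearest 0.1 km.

473.6 km

DH-06: φ = -39.08694°, λ = +62.64444°
GRAV2: φ = -42.17833°, λ = +66.50750°
Δφ = -3.0914°,  Δλ = 3.8631°
a = sin²(Δφ/2) + cos φ₁ cos φ₂ sin²(Δλ/2) = 0.001381
c = 2·arcsin(√a) = 0.074342 rad = 4.2595°
d = R·c = 6370 × 0.074342 = 473.6 km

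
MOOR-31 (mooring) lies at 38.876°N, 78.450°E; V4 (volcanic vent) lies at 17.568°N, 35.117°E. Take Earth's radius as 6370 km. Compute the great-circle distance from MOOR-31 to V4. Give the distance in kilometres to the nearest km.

4800 km

Δφ = -21.3080°,  Δλ = -43.3330°
a = sin²(Δφ/2) + cos φ₁ cos φ₂ sin²(Δλ/2) = 0.135349
c = 2·arcsin(√a) = 0.753496 rad = 43.1722°
d = R·c = 6370 × 0.753496 = 4799.8 km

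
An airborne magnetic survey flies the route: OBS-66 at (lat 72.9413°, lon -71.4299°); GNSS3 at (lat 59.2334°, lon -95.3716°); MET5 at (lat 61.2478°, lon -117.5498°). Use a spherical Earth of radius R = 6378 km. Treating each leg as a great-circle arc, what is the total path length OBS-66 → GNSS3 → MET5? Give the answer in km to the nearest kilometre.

OBS-66→GNSS3: c = 0.288734 rad, d = 1841.55 km
GNSS3→MET5: c = 0.194332 rad, d = 1239.45 km
Total = 1841.55 + 1239.45 = 3081.00 km

3081 km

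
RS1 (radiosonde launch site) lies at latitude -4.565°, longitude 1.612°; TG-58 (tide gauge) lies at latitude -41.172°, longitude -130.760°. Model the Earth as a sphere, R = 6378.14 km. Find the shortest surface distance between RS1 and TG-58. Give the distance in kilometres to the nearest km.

13019 km

Δφ = -36.6070°,  Δλ = -132.3720°
a = sin²(Δφ/2) + cos φ₁ cos φ₂ sin²(Δλ/2) = 0.726648
c = 2·arcsin(√a) = 2.041255 rad = 116.9553°
d = R·c = 6378.14 × 2.041255 = 13019.4 km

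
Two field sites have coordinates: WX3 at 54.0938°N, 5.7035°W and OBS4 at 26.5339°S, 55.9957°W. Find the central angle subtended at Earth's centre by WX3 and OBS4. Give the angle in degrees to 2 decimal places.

91.53°

Δφ = -80.6277°,  Δλ = -50.2922°
a = sin²(Δφ/2) + cos φ₁ cos φ₂ sin²(Δλ/2) = 0.513315
c = 2·arcsin(√a) = 1.597430 rad = 91.5260°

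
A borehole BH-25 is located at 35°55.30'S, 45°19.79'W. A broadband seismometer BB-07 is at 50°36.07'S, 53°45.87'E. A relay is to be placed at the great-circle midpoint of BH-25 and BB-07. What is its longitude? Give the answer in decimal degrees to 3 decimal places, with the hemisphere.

3.874°W

BH-25: φ = -35.92167°, λ = -45.32983°
BB-07: φ = -50.60117°, λ = +53.76450°
Bx = cos φ₂ cos Δλ = -0.100323,  By = cos φ₂ sin Δλ = 0.626736
φₘ = atan2(sin φ₁ + sin φ₂, √((cos φ₁ + Bx)² + By²)) = -55.14761°
λₘ = λ₁ + atan2(By, cos φ₁ + Bx) = -3.87396°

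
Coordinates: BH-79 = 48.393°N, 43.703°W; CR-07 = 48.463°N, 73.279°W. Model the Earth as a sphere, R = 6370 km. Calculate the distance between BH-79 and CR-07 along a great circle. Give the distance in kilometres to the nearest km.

Δφ = 0.0700°,  Δλ = -29.5760°
a = sin²(Δφ/2) + cos φ₁ cos φ₂ sin²(Δλ/2) = 0.028686
c = 2·arcsin(√a) = 0.340382 rad = 19.5024°
d = R·c = 6370 × 0.340382 = 2168.2 km

2168 km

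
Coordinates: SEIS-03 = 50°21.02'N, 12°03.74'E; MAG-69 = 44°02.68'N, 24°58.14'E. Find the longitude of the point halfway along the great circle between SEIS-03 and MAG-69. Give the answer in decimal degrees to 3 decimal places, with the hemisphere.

SEIS-03: φ = +50.35033°, λ = +12.06233°
MAG-69: φ = +44.04467°, λ = +24.96900°
Bx = cos φ₂ cos Δλ = 0.700638,  By = cos φ₂ sin Δλ = 0.160553
φₘ = atan2(sin φ₁ + sin φ₂, √((cos φ₁ + Bx)² + By²)) = 47.37837°
λₘ = λ₁ + atan2(By, cos φ₁ + Bx) = 18.90113°

18.901°E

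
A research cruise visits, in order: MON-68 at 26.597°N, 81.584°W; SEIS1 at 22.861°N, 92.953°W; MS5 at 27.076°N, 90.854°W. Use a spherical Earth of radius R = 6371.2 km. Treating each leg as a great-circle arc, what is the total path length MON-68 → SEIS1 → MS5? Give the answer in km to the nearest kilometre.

MON-68→SEIS1: c = 0.191565 rad, d = 1220.50 km
SEIS1→MS5: c = 0.080709 rad, d = 514.22 km
Total = 1220.50 + 514.22 = 1734.71 km

1735 km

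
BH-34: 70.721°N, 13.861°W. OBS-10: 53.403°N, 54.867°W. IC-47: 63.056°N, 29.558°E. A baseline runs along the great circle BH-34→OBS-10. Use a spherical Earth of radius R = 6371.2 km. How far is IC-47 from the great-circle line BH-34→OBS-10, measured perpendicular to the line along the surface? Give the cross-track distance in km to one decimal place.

848.5 km

δ₁₃ = central angle BH-34→IC-47 = 0.317161 rad  (haversine)
θ₁₃ = bearing BH-34→IC-47 = 93.003°,  θ₁₂ = bearing BH-34→OBS-10 = 247.805°
dₓₜ = R·arcsin(sin δ₁₃ · sin(θ₁₃ − θ₁₂)) = 6371.2·arcsin(0.31187·sin(-154.802°)) = -848.459 km
|dₓₜ| = 848.459 km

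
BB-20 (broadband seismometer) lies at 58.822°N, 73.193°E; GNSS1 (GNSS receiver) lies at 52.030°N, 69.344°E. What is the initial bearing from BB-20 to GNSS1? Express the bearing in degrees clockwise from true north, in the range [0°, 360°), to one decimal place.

199.4°

Δλ = -3.8490°
y = sin Δλ · cos φ₂ = -0.041300
x = cos φ₁ sin φ₂ − sin φ₁ cos φ₂ cos Δλ = -0.117078
θ = atan2(y, x) = -160.5694° → 199.4306° (mod 360°)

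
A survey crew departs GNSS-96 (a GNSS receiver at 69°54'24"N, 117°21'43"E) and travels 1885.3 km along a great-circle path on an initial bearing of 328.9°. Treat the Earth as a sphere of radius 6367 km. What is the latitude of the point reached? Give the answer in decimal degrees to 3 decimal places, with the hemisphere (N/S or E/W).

GNSS-96: φ = +69.90667°, λ = +117.36194°
δ = d/R = 1885.3/6367 = 0.296105 rad
φ₂ = arcsin(sin φ₁ cos δ + cos φ₁ sin δ cos θ)
   = arcsin(0.93913·0.95648 + 0.34355·0.29180·0.85627) = 79.76961°
λ₂ = λ₁ + atan2(sin θ sin δ cos φ₁, cos δ − sin φ₁ sin φ₂) = 59.29869°

79.770°N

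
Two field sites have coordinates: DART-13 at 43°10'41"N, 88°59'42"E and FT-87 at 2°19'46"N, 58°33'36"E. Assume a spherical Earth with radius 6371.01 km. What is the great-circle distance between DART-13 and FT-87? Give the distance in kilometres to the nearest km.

5449 km

DART-13: φ = +43.17806°, λ = +88.99500°
FT-87: φ = +2.32944°, λ = +58.56000°
Δφ = -40.8486°,  Δλ = -30.4350°
a = sin²(Δφ/2) + cos φ₁ cos φ₂ sin²(Δλ/2) = 0.171981
c = 2·arcsin(√a) = 0.855238 rad = 49.0015°
d = R·c = 6371.01 × 0.855238 = 5448.7 km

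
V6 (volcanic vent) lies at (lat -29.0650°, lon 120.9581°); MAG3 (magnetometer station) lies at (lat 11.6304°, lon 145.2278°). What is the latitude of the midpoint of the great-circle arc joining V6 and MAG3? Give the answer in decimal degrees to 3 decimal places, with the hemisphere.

8.913°S

Bx = cos φ₂ cos Δλ = 0.892904,  By = cos φ₂ sin Δλ = 0.402593
φₘ = atan2(sin φ₁ + sin φ₂, √((cos φ₁ + Bx)² + By²)) = -8.91272°
λₘ = λ₁ + atan2(By, cos φ₁ + Bx) = 133.79346°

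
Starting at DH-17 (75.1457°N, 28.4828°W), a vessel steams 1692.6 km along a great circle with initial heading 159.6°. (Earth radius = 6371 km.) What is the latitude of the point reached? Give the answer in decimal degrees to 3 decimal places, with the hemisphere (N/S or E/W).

60.410°N

δ = d/R = 1692.6/6371 = 0.265673 rad
φ₂ = arcsin(sin φ₁ cos δ + cos φ₁ sin δ cos θ)
   = arcsin(0.96658·0.96492 + 0.25636·0.26256·-0.93728) = 60.40999°
λ₂ = λ₁ + atan2(sin θ sin δ cos φ₁, cos δ − sin φ₁ sin φ₂) = -17.80168°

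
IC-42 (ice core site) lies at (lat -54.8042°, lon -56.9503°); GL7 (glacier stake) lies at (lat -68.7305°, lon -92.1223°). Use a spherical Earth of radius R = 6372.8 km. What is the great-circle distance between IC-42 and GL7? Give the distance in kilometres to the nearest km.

2356 km

Δφ = -13.9263°,  Δλ = -35.1720°
a = sin²(Δφ/2) + cos φ₁ cos φ₂ sin²(Δλ/2) = 0.033783
c = 2·arcsin(√a) = 0.369707 rad = 21.1827°
d = R·c = 6372.8 × 0.369707 = 2356.1 km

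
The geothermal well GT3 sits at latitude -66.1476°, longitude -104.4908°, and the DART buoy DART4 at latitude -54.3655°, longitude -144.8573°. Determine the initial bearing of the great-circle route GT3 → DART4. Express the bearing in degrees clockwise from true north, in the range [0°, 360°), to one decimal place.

281.6°

Δλ = -40.3665°
y = sin Δλ · cos φ₂ = -0.377343
x = cos φ₁ sin φ₂ − sin φ₁ cos φ₂ cos Δλ = 0.077327
θ = atan2(y, x) = -78.4190° → 281.5810° (mod 360°)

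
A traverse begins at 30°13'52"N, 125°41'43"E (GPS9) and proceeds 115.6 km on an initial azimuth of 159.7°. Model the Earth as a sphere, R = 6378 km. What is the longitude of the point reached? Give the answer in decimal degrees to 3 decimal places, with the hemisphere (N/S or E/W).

GPS9: φ = +30.23111°, λ = +125.69528°
δ = d/R = 115.6/6378 = 0.018125 rad
φ₂ = arcsin(sin φ₁ cos δ + cos φ₁ sin δ cos θ)
   = arcsin(0.50349·0.99984 + 0.86400·0.01812·-0.93789) = 29.25649°
λ₂ = λ₁ + atan2(sin θ sin δ cos φ₁, cos δ − sin φ₁ sin φ₂) = 126.10822°

126.108°E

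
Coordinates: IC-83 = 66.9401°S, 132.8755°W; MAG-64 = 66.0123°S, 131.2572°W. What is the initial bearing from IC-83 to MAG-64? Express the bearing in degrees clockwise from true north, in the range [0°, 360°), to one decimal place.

Δλ = 1.6183°
y = sin Δλ · cos φ₂ = 0.011481
x = cos φ₁ sin φ₂ − sin φ₁ cos φ₂ cos Δλ = 0.016043
θ = atan2(y, x) = 35.5887° → 35.5887° (mod 360°)

35.6°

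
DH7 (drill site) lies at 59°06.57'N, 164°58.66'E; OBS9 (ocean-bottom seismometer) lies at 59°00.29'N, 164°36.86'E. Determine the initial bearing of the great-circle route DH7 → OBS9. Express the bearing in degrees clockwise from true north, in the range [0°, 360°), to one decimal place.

240.9°

DH7: φ = +59.10950°, λ = +164.97767°
OBS9: φ = +59.00483°, λ = +164.61433°
Δλ = -0.3633°
y = sin Δλ · cos φ₂ = -0.003266
x = cos φ₁ sin φ₂ − sin φ₁ cos φ₂ cos Δλ = -0.001818
θ = atan2(y, x) = -119.1041° → 240.8959° (mod 360°)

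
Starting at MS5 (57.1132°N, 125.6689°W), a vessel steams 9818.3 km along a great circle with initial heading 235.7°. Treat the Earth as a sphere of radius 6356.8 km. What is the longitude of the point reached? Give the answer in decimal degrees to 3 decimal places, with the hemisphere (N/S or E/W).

174.876°E

δ = d/R = 9818.3/6356.8 = 1.544535 rad
φ₂ = arcsin(sin φ₁ cos δ + cos φ₁ sin δ cos θ)
   = arcsin(0.83974·0.02626 + 0.54298·0.99966·-0.56353) = -16.48881°
λ₂ = λ₁ + atan2(sin θ sin δ cos φ₁, cos δ − sin φ₁ sin φ₂) = 174.87597°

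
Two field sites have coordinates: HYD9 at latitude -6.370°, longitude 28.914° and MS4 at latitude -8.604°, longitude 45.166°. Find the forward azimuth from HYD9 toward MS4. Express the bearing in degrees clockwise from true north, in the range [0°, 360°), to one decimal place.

98.9°

Δλ = 16.2520°
y = sin Δλ · cos φ₂ = 0.276713
x = cos φ₁ sin φ₂ − sin φ₁ cos φ₂ cos Δλ = -0.043364
θ = atan2(y, x) = 98.9065° → 98.9065° (mod 360°)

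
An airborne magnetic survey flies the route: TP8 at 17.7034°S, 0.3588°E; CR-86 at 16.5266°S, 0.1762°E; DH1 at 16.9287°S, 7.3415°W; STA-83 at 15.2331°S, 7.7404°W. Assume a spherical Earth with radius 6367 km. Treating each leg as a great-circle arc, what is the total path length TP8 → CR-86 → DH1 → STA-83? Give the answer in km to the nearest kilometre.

1127 km

TP8→CR-86: c = 0.020764 rad, d = 132.20 km
CR-86→DH1: c = 0.125844 rad, d = 801.25 km
DH1→STA-83: c = 0.030340 rad, d = 193.18 km
Total = 132.20 + 801.25 + 193.18 = 1126.63 km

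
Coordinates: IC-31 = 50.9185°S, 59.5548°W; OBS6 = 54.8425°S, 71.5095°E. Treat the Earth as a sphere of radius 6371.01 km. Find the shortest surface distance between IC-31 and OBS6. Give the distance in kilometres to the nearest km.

7412 km

Δφ = -3.9240°,  Δλ = 131.0643°
a = sin²(Δφ/2) + cos φ₁ cos φ₂ sin²(Δλ/2) = 0.301913
c = 2·arcsin(√a) = 1.163451 rad = 66.6608°
d = R·c = 6371.01 × 1.163451 = 7412.4 km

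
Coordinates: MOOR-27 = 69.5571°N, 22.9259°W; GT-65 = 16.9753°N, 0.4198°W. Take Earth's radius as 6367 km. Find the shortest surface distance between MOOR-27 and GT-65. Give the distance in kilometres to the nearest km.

6045 km

Δφ = -52.5818°,  Δλ = 22.5061°
a = sin²(Δφ/2) + cos φ₁ cos φ₂ sin²(Δλ/2) = 0.208907
c = 2·arcsin(√a) = 0.949382 rad = 54.3956°
d = R·c = 6367 × 0.949382 = 6044.7 km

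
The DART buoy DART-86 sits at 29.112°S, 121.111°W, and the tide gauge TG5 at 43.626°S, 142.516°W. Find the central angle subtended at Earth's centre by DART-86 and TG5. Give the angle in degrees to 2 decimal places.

22.41°

Δφ = -14.5140°,  Δλ = -21.4050°
a = sin²(Δφ/2) + cos φ₁ cos φ₂ sin²(Δλ/2) = 0.037767
c = 2·arcsin(√a) = 0.391166 rad = 22.4122°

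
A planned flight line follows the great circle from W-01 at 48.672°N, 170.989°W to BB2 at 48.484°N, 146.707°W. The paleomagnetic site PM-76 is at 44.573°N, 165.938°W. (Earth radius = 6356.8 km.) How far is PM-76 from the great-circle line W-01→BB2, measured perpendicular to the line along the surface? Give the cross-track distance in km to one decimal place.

495.8 km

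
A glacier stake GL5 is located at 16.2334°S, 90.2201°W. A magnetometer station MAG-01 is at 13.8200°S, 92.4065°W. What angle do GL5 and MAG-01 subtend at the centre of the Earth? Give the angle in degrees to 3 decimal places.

3.207°

Δφ = 2.4134°,  Δλ = -2.1864°
a = sin²(Δφ/2) + cos φ₁ cos φ₂ sin²(Δλ/2) = 0.000783
c = 2·arcsin(√a) = 0.055967 rad = 3.2067°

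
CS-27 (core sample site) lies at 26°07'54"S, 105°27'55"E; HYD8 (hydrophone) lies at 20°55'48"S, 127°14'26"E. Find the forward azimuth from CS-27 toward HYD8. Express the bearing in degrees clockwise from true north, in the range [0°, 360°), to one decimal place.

CS-27: φ = -26.13167°, λ = +105.46528°
HYD8: φ = -20.93000°, λ = +127.24056°
Δλ = 21.7753°
y = sin Δλ · cos φ₂ = 0.346490
x = cos φ₁ sin φ₂ − sin φ₁ cos φ₂ cos Δλ = 0.061308
θ = atan2(y, x) = 79.9659° → 79.9659° (mod 360°)

80.0°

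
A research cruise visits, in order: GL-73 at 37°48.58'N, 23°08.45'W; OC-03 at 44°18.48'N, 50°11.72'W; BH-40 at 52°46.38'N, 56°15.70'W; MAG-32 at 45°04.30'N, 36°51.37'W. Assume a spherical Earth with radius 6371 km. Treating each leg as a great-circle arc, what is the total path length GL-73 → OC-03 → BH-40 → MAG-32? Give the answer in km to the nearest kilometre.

5058 km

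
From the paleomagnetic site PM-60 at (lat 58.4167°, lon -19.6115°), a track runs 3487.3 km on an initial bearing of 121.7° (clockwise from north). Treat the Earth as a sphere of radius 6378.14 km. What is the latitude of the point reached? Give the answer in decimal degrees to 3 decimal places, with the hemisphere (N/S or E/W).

35.775°N

δ = d/R = 3487.3/6378.14 = 0.546758 rad
φ₂ = arcsin(sin φ₁ cos δ + cos φ₁ sin δ cos θ)
   = arcsin(0.85188·0.85421 + 0.52374·0.51992·-0.52547) = 35.77480°
λ₂ = λ₁ + atan2(sin θ sin δ cos φ₁, cos δ − sin φ₁ sin φ₂) = 13.42870°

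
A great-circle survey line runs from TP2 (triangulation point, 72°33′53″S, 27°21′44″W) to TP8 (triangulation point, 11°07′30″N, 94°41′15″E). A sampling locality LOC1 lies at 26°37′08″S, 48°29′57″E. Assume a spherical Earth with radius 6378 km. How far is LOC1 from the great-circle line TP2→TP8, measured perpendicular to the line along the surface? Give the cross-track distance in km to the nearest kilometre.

TP2: φ = -72.56472°, λ = -27.36222°
TP8: φ = +11.12500°, λ = +94.68750°
LOC1: φ = -26.61889°, λ = +48.49917°
δ₁₃ = central angle TP2→LOC1 = 1.055376 rad  (haversine)
θ₁₃ = bearing TP2→LOC1 = 85.115°,  θ₁₂ = bearing TP2→TP8 = 117.825°
dₓₜ = R·arcsin(sin δ₁₃ · sin(θ₁₃ − θ₁₂)) = 6378·arcsin(0.87009·sin(-32.710°)) = -3122.026 km
|dₓₜ| = 3122.026 km

3122 km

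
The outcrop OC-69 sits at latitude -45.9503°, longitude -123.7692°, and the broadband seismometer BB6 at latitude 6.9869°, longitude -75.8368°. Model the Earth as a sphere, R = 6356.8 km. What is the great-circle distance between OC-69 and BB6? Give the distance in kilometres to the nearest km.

7542 km

Δφ = 52.9372°,  Δλ = 47.9324°
a = sin²(Δφ/2) + cos φ₁ cos φ₂ sin²(Δλ/2) = 0.312522
c = 2·arcsin(√a) = 1.186447 rad = 67.9784°
d = R·c = 6356.8 × 1.186447 = 7542.0 km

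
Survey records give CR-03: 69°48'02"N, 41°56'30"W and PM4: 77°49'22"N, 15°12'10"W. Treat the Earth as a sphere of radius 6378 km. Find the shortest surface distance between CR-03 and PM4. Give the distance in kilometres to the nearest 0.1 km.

CR-03: φ = +69.80056°, λ = -41.94167°
PM4: φ = +77.82278°, λ = -15.20278°
Δφ = 8.0222°,  Δλ = 26.7389°
a = sin²(Δφ/2) + cos φ₁ cos φ₂ sin²(Δλ/2) = 0.008787
c = 2·arcsin(√a) = 0.187756 rad = 10.7576°
d = R·c = 6378 × 0.187756 = 1197.5 km

1197.5 km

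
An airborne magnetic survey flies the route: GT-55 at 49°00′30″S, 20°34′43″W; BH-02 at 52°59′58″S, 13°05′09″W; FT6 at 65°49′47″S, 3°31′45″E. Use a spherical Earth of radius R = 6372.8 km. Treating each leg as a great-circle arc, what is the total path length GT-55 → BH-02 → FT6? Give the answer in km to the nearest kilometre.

2384 km

GT-55: φ = -49.00833°, λ = -20.57861°
BH-02: φ = -52.99944°, λ = -13.08583°
FT6: φ = -65.82972°, λ = +3.52917°
GT-55→BH-02: c = 0.107717 rad, d = 686.46 km
BH-02→FT6: c = 0.266328 rad, d = 1697.26 km
Total = 686.46 + 1697.26 = 2383.72 km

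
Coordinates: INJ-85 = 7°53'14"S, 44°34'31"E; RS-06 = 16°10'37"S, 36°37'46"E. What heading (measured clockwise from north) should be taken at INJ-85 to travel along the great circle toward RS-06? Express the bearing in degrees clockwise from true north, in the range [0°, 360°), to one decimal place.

INJ-85: φ = -7.88722°, λ = +44.57528°
RS-06: φ = -16.17694°, λ = +36.62944°
Δλ = -7.9458°
y = sin Δλ · cos φ₂ = -0.132763
x = cos φ₁ sin φ₂ − sin φ₁ cos φ₂ cos Δλ = -0.145444
θ = atan2(y, x) = -137.6097° → 222.3903° (mod 360°)

222.4°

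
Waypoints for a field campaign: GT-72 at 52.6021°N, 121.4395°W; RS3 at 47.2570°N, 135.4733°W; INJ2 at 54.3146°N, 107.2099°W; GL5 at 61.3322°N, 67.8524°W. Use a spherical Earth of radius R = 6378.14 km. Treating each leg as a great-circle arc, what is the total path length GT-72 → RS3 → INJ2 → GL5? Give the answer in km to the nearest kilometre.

5704 km

GT-72→RS3: c = 0.182746 rad, d = 1165.58 km
RS3→INJ2: c = 0.332522 rad, d = 2120.87 km
INJ2→GL5: c = 0.378983 rad, d = 2417.21 km
Total = 1165.58 + 2120.87 + 2417.21 = 5703.66 km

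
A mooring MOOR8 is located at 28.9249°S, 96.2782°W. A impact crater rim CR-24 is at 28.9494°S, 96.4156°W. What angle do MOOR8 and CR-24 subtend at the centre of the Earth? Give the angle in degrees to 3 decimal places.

0.123°

Δφ = -0.0245°,  Δλ = -0.1374°
a = sin²(Δφ/2) + cos φ₁ cos φ₂ sin²(Δλ/2) = 0.000001
c = 2·arcsin(√a) = 0.002142 rad = 0.1227°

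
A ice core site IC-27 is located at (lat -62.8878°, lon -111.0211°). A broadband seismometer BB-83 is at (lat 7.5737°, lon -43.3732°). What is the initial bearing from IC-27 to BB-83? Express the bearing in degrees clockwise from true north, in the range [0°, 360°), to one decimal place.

66.7°

Δλ = 67.6479°
y = sin Δλ · cos φ₂ = 0.916796
x = cos φ₁ sin φ₂ − sin φ₁ cos φ₂ cos Δλ = 0.395622
θ = atan2(y, x) = 66.6585° → 66.6585° (mod 360°)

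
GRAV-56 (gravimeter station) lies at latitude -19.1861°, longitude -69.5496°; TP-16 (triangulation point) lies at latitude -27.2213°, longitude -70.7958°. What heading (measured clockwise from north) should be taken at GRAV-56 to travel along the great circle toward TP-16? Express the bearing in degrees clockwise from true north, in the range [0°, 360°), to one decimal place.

187.9°

Δλ = -1.2462°
y = sin Δλ · cos φ₂ = -0.019340
x = cos φ₁ sin φ₂ − sin φ₁ cos φ₂ cos Δλ = -0.139851
θ = atan2(y, x) = -172.1265° → 187.8735° (mod 360°)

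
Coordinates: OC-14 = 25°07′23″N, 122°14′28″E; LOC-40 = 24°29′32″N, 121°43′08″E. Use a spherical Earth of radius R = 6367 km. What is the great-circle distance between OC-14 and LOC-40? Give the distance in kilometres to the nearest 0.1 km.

OC-14: φ = +25.12306°, λ = +122.24111°
LOC-40: φ = +24.49222°, λ = +121.71889°
Δφ = -0.6308°,  Δλ = -0.5222°
a = sin²(Δφ/2) + cos φ₁ cos φ₂ sin²(Δλ/2) = 0.000047
c = 2·arcsin(√a) = 0.013772 rad = 0.7891°
d = R·c = 6367 × 0.013772 = 87.7 km

87.7 km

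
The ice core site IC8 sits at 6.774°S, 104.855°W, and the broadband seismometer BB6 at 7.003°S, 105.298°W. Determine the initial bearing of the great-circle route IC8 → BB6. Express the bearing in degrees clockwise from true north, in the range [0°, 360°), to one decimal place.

242.5°

Δλ = -0.4430°
y = sin Δλ · cos φ₂ = -0.007674
x = cos φ₁ sin φ₂ − sin φ₁ cos φ₂ cos Δλ = -0.004000
θ = atan2(y, x) = -117.5319° → 242.4681° (mod 360°)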